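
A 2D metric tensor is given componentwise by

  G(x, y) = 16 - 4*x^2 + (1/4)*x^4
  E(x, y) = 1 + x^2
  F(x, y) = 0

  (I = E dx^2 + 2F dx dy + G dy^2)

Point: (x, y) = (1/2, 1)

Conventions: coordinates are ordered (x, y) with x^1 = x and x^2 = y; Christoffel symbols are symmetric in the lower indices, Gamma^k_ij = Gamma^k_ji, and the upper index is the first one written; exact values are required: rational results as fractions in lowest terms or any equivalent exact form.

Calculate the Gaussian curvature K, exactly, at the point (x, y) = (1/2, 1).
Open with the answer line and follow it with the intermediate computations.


Answer: K = 128/775

E = 5/4, F = 0, G = 961/64, EG - F^2 = 4805/256 at the point
E_x = 1, E_y = 0, F_x = 0, F_y = 0, G_x = -31/8, G_y = 0
E_yy = 0, F_xy = 0, G_xx = -29/4
Using the Brioschi determinant formula for K from the metric derivatives:
M1 = [[-E_yy/2 + F_xy - G_xx/2, E_x/2, F_x - E_y/2], [F_y - G_x/2, E, F], [G_y/2, F, G]] = [[29/8, 1/2, 0], [31/16, 5/4, 0], [0, 0, 961/64]]; det M1 = 54777/1024
M2 = [[0, E_y/2, G_x/2], [E_y/2, E, F], [G_x/2, F, G]] = [[0, 0, -31/16], [0, 5/4, 0], [-31/16, 0, 961/64]]; det M2 = -4805/1024
det M1 - det M2 = 29791/512; K = 29791/512 / (4805/256)^2 = 128/775


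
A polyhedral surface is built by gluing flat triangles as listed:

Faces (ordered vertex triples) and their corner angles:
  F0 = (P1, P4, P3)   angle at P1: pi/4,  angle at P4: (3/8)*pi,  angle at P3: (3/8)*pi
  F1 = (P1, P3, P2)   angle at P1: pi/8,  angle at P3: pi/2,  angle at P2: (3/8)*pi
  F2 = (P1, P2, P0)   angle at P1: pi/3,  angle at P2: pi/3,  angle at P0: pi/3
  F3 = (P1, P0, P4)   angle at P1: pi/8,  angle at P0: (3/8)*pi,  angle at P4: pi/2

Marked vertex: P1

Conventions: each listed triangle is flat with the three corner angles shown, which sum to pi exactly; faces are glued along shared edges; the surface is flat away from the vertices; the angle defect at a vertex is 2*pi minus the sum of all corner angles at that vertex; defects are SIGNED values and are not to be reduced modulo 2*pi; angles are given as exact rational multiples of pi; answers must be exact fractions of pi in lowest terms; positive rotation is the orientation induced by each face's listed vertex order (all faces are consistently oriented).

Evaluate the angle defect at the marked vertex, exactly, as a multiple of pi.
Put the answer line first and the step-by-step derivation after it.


Answer: defect(P1) = (7/6)*pi

Sum of corner angles at P1: (5/6)*pi
defect = 2*pi - (5/6)*pi


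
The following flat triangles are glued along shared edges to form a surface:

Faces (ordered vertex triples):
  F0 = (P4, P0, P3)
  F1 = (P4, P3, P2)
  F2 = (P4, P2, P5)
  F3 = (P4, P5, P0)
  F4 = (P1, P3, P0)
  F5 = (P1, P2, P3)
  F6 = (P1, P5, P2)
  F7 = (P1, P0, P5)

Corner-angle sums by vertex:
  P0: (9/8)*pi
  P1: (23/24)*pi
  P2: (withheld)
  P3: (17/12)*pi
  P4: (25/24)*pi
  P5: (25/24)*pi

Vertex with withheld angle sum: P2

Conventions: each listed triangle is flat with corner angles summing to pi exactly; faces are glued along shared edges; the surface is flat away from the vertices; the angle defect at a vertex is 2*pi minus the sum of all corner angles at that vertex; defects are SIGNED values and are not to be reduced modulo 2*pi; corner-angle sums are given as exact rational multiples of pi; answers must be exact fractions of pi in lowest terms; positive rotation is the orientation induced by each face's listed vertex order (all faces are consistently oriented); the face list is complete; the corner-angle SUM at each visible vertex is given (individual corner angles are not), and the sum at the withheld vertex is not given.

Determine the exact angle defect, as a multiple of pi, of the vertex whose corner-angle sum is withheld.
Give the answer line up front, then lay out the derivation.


Answer: defect(P2) = (-5/12)*pi

V = 6, E = 12, F = 8; chi = V - E + F = 2
Gauss-Bonnet: total defect = 2*pi*chi = 4*pi; visible defects sum to (53/12)*pi


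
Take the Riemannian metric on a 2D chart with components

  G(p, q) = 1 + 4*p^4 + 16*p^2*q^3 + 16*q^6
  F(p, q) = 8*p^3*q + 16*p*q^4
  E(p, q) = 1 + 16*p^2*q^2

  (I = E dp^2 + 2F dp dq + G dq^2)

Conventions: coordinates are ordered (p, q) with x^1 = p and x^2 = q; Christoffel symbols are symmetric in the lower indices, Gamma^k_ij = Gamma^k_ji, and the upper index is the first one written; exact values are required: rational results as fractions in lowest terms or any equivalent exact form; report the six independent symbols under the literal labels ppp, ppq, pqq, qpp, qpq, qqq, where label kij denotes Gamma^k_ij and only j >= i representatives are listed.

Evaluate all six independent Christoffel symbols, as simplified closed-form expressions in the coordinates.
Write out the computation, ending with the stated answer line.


E = 1 + 16*p^2*q^2; F = 8*p^3*q + 16*p*q^4; G = 1 + 4*p^4 + 16*p^2*q^3 + 16*q^6
Gamma^k_ij = (1/2) g^{kl} (d_i g_jl + d_j g_il - d_l g_ij), with g^inv = (1/(EG-F^2)) [[G, -F], [-F, E]]
first partials: E_p = 32*p*q^2, E_q = 32*p^2*q, F_p = 24*p^2*q + 16*q^4, F_q = 8*p^3 + 64*p*q^3, G_p = 16*p^3 + 32*p*q^3, G_q = 48*p^2*q^2 + 96*q^5
D = EG - F^2 = 1 + 16*p^2*q^2 + 4*p^4 + 16*p^2*q^3 + 16*q^6
expanded: Gamma^p_pp = (G E_p - 2F F_p + F E_q)/(2D), Gamma^p_pq = (G E_q - F G_p)/(2D), Gamma^p_qq = (2G F_q - G G_p - F G_q)/(2D), Gamma^q_pp = (2E F_p - E E_q - F E_p)/(2D), Gamma^q_pq = (E G_p - F E_q)/(2D), Gamma^q_qq = (E G_q - 2F F_q + F G_p)/(2D); substitute and cancel common factors

Answer: Gamma_ppp = 16*p*q^2/(4*p^4 + 16*p^2*q^3 + 16*p^2*q^2 + 16*q^6 + 1), Gamma_ppq = 16*p^2*q/(4*p^4 + 16*p^2*q^3 + 16*p^2*q^2 + 16*q^6 + 1), Gamma_pqq = 48*p*q^3/(4*p^4 + 16*p^2*q^3 + 16*p^2*q^2 + 16*q^6 + 1), Gamma_qpp = (8*p^2*q + 16*q^4)/(4*p^4 + 16*p^2*q^3 + 16*p^2*q^2 + 16*q^6 + 1), Gamma_qpq = (8*p^3 + 16*p*q^3)/(4*p^4 + 16*p^2*q^3 + 16*p^2*q^2 + 16*q^6 + 1), Gamma_qqq = (24*p^2*q^2 + 48*q^5)/(4*p^4 + 16*p^2*q^3 + 16*p^2*q^2 + 16*q^6 + 1)


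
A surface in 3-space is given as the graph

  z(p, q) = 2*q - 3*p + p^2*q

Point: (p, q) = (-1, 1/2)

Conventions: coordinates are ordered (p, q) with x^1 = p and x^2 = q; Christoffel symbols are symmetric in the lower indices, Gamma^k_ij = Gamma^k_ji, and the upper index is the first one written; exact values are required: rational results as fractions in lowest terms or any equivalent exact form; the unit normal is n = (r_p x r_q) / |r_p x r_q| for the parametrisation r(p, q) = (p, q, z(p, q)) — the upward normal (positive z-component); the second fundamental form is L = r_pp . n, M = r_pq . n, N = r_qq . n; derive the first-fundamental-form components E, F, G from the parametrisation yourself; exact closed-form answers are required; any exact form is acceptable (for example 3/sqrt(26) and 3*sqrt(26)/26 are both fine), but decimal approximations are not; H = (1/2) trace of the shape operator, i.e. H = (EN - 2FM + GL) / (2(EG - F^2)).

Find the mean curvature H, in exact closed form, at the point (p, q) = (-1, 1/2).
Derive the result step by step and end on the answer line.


z_p = -4, z_q = 3, z_pp = 1, z_pq = -2, z_qq = 0
E = 17, F = -12, G = 10; answer radicand W^2 = 26
unnormalised second-form numerators: l = 1, m = -2, n = 0; L = l/sqrt(26), and similarly M = m/sqrt(W^2), N = n/sqrt(W^2)
H = (E*n - 2*F*m + G*l) / (2*(EG - F^2)*sqrt(W^2)); E*n - 2*F*m + G*l = -38, EG - F^2 = 26, so H = (-19/26)/sqrt(26)

Answer: H = -19*sqrt(26)/676


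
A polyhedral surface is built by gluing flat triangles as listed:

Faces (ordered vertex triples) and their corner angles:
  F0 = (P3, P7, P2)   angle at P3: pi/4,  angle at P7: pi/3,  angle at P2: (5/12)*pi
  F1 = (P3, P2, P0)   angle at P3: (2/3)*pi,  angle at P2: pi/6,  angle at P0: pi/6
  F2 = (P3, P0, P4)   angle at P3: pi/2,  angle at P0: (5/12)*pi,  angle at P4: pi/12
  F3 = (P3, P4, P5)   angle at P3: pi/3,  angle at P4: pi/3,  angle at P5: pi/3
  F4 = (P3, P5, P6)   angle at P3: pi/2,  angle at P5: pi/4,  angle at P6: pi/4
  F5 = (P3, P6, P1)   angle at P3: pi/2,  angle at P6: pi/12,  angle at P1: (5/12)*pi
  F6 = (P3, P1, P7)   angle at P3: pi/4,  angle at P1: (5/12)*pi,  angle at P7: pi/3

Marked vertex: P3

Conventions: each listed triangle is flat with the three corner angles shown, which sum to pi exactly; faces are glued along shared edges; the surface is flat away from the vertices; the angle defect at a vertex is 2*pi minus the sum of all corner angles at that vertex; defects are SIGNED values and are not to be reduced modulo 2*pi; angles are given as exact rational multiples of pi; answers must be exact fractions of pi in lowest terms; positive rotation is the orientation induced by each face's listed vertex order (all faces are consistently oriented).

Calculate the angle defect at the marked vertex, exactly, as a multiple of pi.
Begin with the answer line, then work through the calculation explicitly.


Answer: defect(P3) = -pi

Sum of corner angles at P3: 3*pi
defect = 2*pi - 3*pi


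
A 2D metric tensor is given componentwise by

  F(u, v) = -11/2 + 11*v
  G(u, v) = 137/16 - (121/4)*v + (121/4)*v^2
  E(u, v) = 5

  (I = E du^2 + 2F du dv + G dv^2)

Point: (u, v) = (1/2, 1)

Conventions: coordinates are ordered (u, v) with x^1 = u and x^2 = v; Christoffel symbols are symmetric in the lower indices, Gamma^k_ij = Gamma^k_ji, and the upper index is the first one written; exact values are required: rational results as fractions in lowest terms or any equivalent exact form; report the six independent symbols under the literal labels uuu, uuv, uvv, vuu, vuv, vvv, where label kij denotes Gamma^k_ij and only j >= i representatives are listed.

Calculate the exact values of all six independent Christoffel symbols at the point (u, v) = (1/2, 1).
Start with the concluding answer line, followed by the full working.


Answer: Gamma_uuu = 0, Gamma_uuv = 0, Gamma_uvv = 176/201, Gamma_vuu = 0, Gamma_vuv = 0, Gamma_vvv = 242/201

E = 5, F = 11/2, G = 137/16 at the point
E_u = 0, E_v = 0, F_u = 0, F_v = 11, G_u = 0, G_v = 121/4
EG - F^2 = 201/16;  g^inv = (16/201) * [[137/16, -11/2], [-11/2, 5]]
first-kind symbols [ij,l] = (1/2)(d_i g_jl + d_j g_il - d_l g_ij): [uu,u] = E_u/2 = 0, [uu,v] = F_u - E_v/2 = 0, [uv,u] = E_v/2 = 0, [uv,v] = G_u/2 = 0, [vv,u] = F_v - G_u/2 = 11, [vv,v] = G_v/2 = 121/8
Gamma^u_ij = (G*[ij,u] - F*[ij,v])/(EG - F^2), Gamma^v_ij = (E*[ij,v] - F*[ij,u])/(EG - F^2)


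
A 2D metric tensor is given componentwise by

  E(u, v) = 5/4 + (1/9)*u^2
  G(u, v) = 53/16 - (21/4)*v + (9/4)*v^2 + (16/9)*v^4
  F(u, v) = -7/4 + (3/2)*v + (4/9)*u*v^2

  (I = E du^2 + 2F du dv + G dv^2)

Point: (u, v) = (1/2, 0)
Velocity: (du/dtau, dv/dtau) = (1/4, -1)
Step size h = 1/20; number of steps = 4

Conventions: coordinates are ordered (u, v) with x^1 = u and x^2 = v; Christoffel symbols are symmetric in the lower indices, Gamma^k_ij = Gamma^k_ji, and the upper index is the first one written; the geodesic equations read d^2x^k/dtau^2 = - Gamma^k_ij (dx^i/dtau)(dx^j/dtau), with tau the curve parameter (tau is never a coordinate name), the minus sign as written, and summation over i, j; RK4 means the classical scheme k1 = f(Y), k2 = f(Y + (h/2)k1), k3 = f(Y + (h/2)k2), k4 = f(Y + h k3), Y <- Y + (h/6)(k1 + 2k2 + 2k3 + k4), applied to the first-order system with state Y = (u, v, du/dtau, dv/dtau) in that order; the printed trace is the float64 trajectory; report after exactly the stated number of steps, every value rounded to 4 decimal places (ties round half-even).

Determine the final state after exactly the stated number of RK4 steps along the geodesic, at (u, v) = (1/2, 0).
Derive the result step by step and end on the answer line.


f(Y) = (du/dtau, dv/dtau, -Gamma^u_ij Y'^i Y'^j, -Gamma^v_ij Y'^i Y'^j) with the Gammas evaluated at the stage position; h = 0.050000; intermediate values shown to 6 dp
step 0: u = 0.5000, v = 0.0000, du/dtau = 0.2500, dv/dtau = -1.0000
step 1:
  k1: at (u, v) = (0.500000, 0.000000), (du/dtau, dv/dtau) = (0.250000, -1.000000); Gamma_uuu = 0.157270, Gamma_uuv = 0.000000, Gamma_uvv = 0.320475, Gamma_vuu = 0.083086, Gamma_vuv = 0.000000, Gamma_vvv = -0.623145; k1 = (0.250000, -1.000000, -0.330304, 0.617953)
  k2: at (u, v) = (0.506250, -0.025000), (du/dtau, dv/dtau) = (0.241742, -0.984551); Gamma_uuu = 0.160581, Gamma_uuv = 0.000000, Gamma_uvv = 0.278140, Gamma_vuu = 0.083391, Gamma_vuv = 0.000000, Gamma_vvv = -0.633983; k2 = (0.241742, -0.984551, -0.278996, 0.609672)
  k3: at (u, v) = (0.506044, -0.024614), (du/dtau, dv/dtau) = (0.243025, -0.984758); Gamma_uuu = 0.160496, Gamma_uuv = 0.000000, Gamma_uvv = 0.278815, Gamma_vuu = 0.083367, Gamma_vuv = 0.000000, Gamma_vvv = -0.633807; k3 = (0.243025, -0.984758, -0.279860, 0.609710)
  k4: at (u, v) = (0.512151, -0.049238), (du/dtau, dv/dtau) = (0.236007, -0.969515); Gamma_uuu = 0.164340, Gamma_uuv = 0.000000, Gamma_uvv = 0.236397, Gamma_vuu = 0.084083, Gamma_vuv = 0.000000, Gamma_vvv = -0.644543; k4 = (0.236007, -0.969515, -0.231357, 0.601161)
  Y <- Y + (h/6)(k1 + 2k2 + 2k3 + k4): u = 0.5121, v = -0.0492, du/dtau = 0.2360, dv/dtau = -0.9695
step 2:
  k1: at (u, v) = (0.512130, -0.049234), (du/dtau, dv/dtau) = (0.236005, -0.969518); Gamma_uuu = 0.164334, Gamma_uuv = 0.000000, Gamma_uvv = 0.236407, Gamma_vuu = 0.084080, Gamma_vuv = 0.000000, Gamma_vvv = -0.644540; k1 = (0.236005, -0.969518, -0.231367, 0.601161)
  k2: at (u, v) = (0.518030, -0.073472), (du/dtau, dv/dtau) = (0.230221, -0.954489); Gamma_uuu = 0.168633, Gamma_uuv = 0.000000, Gamma_uvv = 0.193666, Gamma_vuu = 0.085134, Gamma_vuv = 0.000000, Gamma_vvv = -0.655371; k2 = (0.230221, -0.954489, -0.185377, 0.592562)
  k3: at (u, v) = (0.517885, -0.073097), (du/dtau, dv/dtau) = (0.231371, -0.954704); Gamma_uuu = 0.168548, Gamma_uuv = 0.000000, Gamma_uvv = 0.194350, Gamma_vuu = 0.085108, Gamma_vuv = 0.000000, Gamma_vvv = -0.655193; k3 = (0.231371, -0.954704, -0.186165, 0.592626)
  k4: at (u, v) = (0.523698, -0.096970), (du/dtau, dv/dtau) = (0.226697, -0.939886); Gamma_uuu = 0.173261, Gamma_uuv = 0.000000, Gamma_uvv = 0.151054, Gamma_vuu = 0.086447, Gamma_vuv = 0.000000, Gamma_vvv = -0.666277; k4 = (0.226697, -0.939886, -0.142343, 0.584137)
  Y <- Y + (h/6)(k1 + 2k2 + 2k3 + k4): u = 0.5237, v = -0.0970, du/dtau = 0.2267, dv/dtau = -0.9399
step 3:
  k1: at (u, v) = (0.523679, -0.096966), (du/dtau, dv/dtau) = (0.226699, -0.939887); Gamma_uuu = 0.173256, Gamma_uuv = 0.000000, Gamma_uvv = 0.151066, Gamma_vuu = 0.086445, Gamma_vuv = 0.000000, Gamma_vvv = -0.666272; k1 = (0.226699, -0.939887, -0.142354, 0.584134)
  k2: at (u, v) = (0.529346, -0.120463), (du/dtau, dv/dtau) = (0.223140, -0.925284); Gamma_uuu = 0.178306, Gamma_uuv = 0.000000, Gamma_uvv = 0.107095, Gamma_vuu = 0.088009, Gamma_vuv = 0.000000, Gamma_vvv = -0.677698; k2 = (0.223140, -0.925284, -0.100568, 0.575829)
  k3: at (u, v) = (0.529257, -0.120098), (du/dtau, dv/dtau) = (0.224184, -0.925491); Gamma_uuu = 0.178224, Gamma_uuv = 0.000000, Gamma_uvv = 0.107790, Gamma_vuu = 0.087983, Gamma_vuv = 0.000000, Gamma_vvv = -0.677516; k3 = (0.224184, -0.925491, -0.101283, 0.575894)
  k4: at (u, v) = (0.534888, -0.143241), (du/dtau, dv/dtau) = (0.221634, -0.911092); Gamma_uuu = 0.183572, Gamma_uuv = 0.000000, Gamma_uvv = 0.063013, Gamma_vuu = 0.089730, Gamma_vuv = 0.000000, Gamma_vvv = -0.689356; k4 = (0.221634, -0.911092, -0.061323, 0.567820)
  Y <- Y + (h/6)(k1 + 2k2 + 2k3 + k4): u = 0.5349, v = -0.1432, du/dtau = 0.2216, dv/dtau = -0.9111
step 4:
  k1: at (u, v) = (0.534870, -0.143237), (du/dtau, dv/dtau) = (0.221637, -0.911092); Gamma_uuu = 0.183567, Gamma_uuv = 0.000000, Gamma_uvv = 0.063026, Gamma_vuu = 0.089727, Gamma_vuv = 0.000000, Gamma_vvv = -0.689351; k1 = (0.221637, -0.911092, -0.061334, 0.567815)
  k2: at (u, v) = (0.540411, -0.166014), (du/dtau, dv/dtau) = (0.220104, -0.896897); Gamma_uuu = 0.189139, Gamma_uuv = 0.000000, Gamma_uvv = 0.017421, Gamma_vuu = 0.091606, Gamma_vuv = 0.000000, Gamma_vvv = -0.701621; k2 = (0.220104, -0.896897, -0.023177, 0.559963)
  k3: at (u, v) = (0.540373, -0.165660), (du/dtau, dv/dtau) = (0.221058, -0.897093); Gamma_uuu = 0.189062, Gamma_uuv = 0.000000, Gamma_uvv = 0.018124, Gamma_vuu = 0.091581, Gamma_vuv = 0.000000, Gamma_vvv = -0.701434; k3 = (0.221058, -0.897093, -0.023825, 0.560022)
  k4: at (u, v) = (0.545923, -0.188092), (du/dtau, dv/dtau) = (0.220446, -0.883091); Gamma_uuu = 0.194823, Gamma_uuv = 0.000000, Gamma_uvv = -0.028359, Gamma_vuu = 0.093559, Gamma_vuv = 0.000000, Gamma_vvv = -0.714146; k4 = (0.220446, -0.883091, 0.012648, 0.552380)
  Y <- Y + (h/6)(k1 + 2k2 + 2k3 + k4): u = 0.5459, v = -0.1881, du/dtau = 0.2204, dv/dtau = -0.8831

Answer: u = 0.5459, v = -0.1881, du/dtau = 0.2204, dv/dtau = -0.8831


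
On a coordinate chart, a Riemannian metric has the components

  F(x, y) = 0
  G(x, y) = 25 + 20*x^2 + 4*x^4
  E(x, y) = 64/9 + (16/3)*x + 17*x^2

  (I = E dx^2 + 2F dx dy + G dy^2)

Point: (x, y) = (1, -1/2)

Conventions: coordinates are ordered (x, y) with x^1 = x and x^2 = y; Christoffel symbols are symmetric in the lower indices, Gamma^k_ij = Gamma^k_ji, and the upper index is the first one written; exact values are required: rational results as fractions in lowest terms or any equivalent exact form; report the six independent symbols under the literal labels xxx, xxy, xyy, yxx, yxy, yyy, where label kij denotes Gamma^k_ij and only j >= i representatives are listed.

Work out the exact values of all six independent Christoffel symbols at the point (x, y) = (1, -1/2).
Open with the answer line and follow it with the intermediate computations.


Answer: Gamma_xxx = 177/265, Gamma_xxy = 0, Gamma_xyy = -252/265, Gamma_yxx = 0, Gamma_yxy = 4/7, Gamma_yyy = 0

E = 265/9, F = 0, G = 49 at the point
E_x = 118/3, E_y = 0, F_x = 0, F_y = 0, G_x = 56, G_y = 0
EG - F^2 = 12985/9;  g^inv = (9/12985) * [[49, 0], [0, 265/9]]
first-kind symbols [ij,l] = (1/2)(d_i g_jl + d_j g_il - d_l g_ij): [xx,x] = E_x/2 = 59/3, [xx,y] = F_x - E_y/2 = 0, [xy,x] = E_y/2 = 0, [xy,y] = G_x/2 = 28, [yy,x] = F_y - G_x/2 = -28, [yy,y] = G_y/2 = 0
Gamma^x_ij = (G*[ij,x] - F*[ij,y])/(EG - F^2), Gamma^y_ij = (E*[ij,y] - F*[ij,x])/(EG - F^2)


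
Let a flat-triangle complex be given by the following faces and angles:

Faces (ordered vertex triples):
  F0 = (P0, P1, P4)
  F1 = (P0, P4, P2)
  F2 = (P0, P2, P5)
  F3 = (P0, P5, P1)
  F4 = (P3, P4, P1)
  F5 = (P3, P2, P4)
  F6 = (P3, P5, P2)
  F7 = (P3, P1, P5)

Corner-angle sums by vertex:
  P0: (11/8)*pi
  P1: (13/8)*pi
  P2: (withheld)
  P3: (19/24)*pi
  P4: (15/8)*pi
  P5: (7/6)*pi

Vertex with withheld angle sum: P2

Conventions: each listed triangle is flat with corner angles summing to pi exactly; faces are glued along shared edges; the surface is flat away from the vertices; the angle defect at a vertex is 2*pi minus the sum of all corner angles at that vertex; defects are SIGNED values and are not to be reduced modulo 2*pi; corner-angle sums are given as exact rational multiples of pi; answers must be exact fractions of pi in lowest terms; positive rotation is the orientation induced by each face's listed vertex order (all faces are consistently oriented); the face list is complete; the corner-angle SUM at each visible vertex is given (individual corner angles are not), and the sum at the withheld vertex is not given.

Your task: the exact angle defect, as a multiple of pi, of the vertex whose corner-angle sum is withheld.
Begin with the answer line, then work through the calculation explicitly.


Answer: defect(P2) = (5/6)*pi

V = 6, E = 12, F = 8; chi = V - E + F = 2
Gauss-Bonnet: total defect = 2*pi*chi = 4*pi; visible defects sum to (19/6)*pi


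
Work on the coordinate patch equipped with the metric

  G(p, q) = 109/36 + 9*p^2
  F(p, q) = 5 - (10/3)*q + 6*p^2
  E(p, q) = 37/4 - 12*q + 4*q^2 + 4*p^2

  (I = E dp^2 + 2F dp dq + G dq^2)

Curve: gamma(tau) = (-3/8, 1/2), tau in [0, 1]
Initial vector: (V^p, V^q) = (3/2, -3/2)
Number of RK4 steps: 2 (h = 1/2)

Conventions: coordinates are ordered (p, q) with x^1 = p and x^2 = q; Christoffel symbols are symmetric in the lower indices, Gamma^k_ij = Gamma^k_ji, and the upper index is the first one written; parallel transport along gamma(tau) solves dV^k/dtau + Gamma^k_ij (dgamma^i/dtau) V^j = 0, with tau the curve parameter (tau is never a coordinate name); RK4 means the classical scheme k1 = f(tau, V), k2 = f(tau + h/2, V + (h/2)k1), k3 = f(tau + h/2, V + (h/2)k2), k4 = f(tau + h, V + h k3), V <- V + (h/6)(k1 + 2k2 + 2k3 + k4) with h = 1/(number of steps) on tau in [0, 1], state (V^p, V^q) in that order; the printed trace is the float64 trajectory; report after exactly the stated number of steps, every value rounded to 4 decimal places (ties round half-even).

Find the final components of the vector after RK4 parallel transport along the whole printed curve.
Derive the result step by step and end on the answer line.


gamma'(tau) = (0, 0); f(tau, V)^k = -Gamma^k_ij(gamma(tau)) gamma'^i(tau) V^j; h = 1/2; intermediate values shown to 6 dp
curve data and Christoffel symbols at the stage parameters:
  tau = 0.000000: gamma = (-0.375000, 0.500000), gamma' = (0.000000, 0.000000); Gamma_ppp = -1.353950, Gamma_ppq = -0.957056, Gamma_pqq = 0.055661, Gamma_qpp = 1.200810, Gamma_qpq = 0.145037, Gamma_qqq = -0.054153
  tau = 0.250000: gamma = (-0.375000, 0.500000), gamma' = (0.000000, 0.000000); Gamma_ppp = -1.353950, Gamma_ppq = -0.957056, Gamma_pqq = 0.055661, Gamma_qpp = 1.200810, Gamma_qpq = 0.145037, Gamma_qqq = -0.054153
  tau = 0.500000: gamma = (-0.375000, 0.500000), gamma' = (0.000000, 0.000000); Gamma_ppp = -1.353950, Gamma_ppq = -0.957056, Gamma_pqq = 0.055661, Gamma_qpp = 1.200810, Gamma_qpq = 0.145037, Gamma_qqq = -0.054153
  tau = 0.750000: gamma = (-0.375000, 0.500000), gamma' = (0.000000, 0.000000); Gamma_ppp = -1.353950, Gamma_ppq = -0.957056, Gamma_pqq = 0.055661, Gamma_qpp = 1.200810, Gamma_qpq = 0.145037, Gamma_qqq = -0.054153
  tau = 1.000000: gamma = (-0.375000, 0.500000), gamma' = (0.000000, 0.000000); Gamma_ppp = -1.353950, Gamma_ppq = -0.957056, Gamma_pqq = 0.055661, Gamma_qpp = 1.200810, Gamma_qpq = 0.145037, Gamma_qqq = -0.054153
step 0: V^p = 1.5000, V^q = -1.5000
step 1: k1 = (0.000000, 0.000000), k2 = (0.000000, 0.000000), k3 = (0.000000, 0.000000), k4 = (0.000000, 0.000000); V <- V + (h/6)(k1 + 2k2 + 2k3 + k4): V^p = 1.5000, V^q = -1.5000
step 2: k1 = (0.000000, 0.000000), k2 = (0.000000, 0.000000), k3 = (0.000000, 0.000000), k4 = (0.000000, 0.000000); V <- V + (h/6)(k1 + 2k2 + 2k3 + k4): V^p = 1.5000, V^q = -1.5000

Answer: V^p = 1.5000, V^q = -1.5000


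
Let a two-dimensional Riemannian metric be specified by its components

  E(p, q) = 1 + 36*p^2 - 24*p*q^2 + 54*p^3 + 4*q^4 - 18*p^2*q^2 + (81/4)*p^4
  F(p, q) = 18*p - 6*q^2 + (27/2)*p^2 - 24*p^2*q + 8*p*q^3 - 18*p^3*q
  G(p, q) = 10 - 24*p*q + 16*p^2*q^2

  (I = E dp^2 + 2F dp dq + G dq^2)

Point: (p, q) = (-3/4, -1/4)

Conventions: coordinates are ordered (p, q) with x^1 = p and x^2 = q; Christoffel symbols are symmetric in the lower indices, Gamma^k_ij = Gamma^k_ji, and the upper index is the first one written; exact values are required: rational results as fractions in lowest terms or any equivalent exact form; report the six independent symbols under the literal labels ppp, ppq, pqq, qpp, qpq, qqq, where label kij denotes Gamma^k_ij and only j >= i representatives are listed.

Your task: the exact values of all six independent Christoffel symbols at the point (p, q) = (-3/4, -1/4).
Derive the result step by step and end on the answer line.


E = 5513/1024, F = -603/128, G = 97/16 at the point
E_p = 201/64, E_q = -67/16, F_p = -121/32, F_q = -129/32, G_p = 9/2, G_q = 27/2
EG - F^2 = 10697/1024;  g^inv = (1024/10697) * [[97/16, 603/128], [603/128, 5513/1024]]
first-kind symbols [ij,l] = (1/2)(d_i g_jl + d_j g_il - d_l g_ij): [pp,p] = E_p/2 = 201/128, [pp,q] = F_p - E_q/2 = -27/16, [pq,p] = E_q/2 = -67/32, [pq,q] = G_p/2 = 9/4, [qq,p] = F_q - G_p/2 = -201/32, [qq,q] = G_q/2 = 27/4
Gamma^p_ij = (G*[ij,p] - F*[ij,q])/(EG - F^2), Gamma^q_ij = (E*[ij,q] - F*[ij,p])/(EG - F^2)

Answer: Gamma_ppp = 1608/10697, Gamma_ppq = -2144/10697, Gamma_pqq = -6432/10697, Gamma_qpp = -1728/10697, Gamma_qpq = 2304/10697, Gamma_qqq = 6912/10697


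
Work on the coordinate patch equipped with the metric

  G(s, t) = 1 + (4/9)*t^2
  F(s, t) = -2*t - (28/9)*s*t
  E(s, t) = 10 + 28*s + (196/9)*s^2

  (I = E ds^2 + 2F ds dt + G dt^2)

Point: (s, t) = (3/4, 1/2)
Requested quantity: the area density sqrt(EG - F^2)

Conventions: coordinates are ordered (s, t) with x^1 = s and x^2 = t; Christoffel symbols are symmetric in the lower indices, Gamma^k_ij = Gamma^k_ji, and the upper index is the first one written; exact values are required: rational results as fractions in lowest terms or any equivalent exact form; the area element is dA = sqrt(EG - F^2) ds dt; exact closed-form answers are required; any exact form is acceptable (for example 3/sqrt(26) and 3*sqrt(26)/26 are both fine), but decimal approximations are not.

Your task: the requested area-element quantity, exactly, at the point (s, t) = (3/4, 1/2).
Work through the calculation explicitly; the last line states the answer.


E = 173/4, F = -13/6, G = 10/9; EG - F^2 = 1561/36

Answer: sqrt(EG - F^2) = sqrt(1561)/6


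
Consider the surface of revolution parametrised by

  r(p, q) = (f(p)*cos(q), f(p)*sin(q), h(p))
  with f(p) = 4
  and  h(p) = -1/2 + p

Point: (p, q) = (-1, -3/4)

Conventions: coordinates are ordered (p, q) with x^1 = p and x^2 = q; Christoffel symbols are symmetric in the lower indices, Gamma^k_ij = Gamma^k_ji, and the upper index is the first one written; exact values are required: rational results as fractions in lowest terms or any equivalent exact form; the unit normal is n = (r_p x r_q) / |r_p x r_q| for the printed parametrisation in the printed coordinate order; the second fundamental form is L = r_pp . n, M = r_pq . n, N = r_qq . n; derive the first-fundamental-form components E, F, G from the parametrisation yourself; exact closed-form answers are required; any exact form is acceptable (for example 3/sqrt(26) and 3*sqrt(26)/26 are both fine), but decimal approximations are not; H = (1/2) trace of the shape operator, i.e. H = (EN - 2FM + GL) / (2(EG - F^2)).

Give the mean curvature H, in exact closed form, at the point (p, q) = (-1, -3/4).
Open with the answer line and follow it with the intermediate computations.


Answer: H = 1/8

f = 4, f' = 0, f'' = 0, h' = 1, h'' = 0
E = 1, F = 0, G = 16; answer radicand W^2 = 1
unnormalised second-form numerators: l = 0, m = 0, n = 4; L = l/sqrt(1), and similarly M = m/sqrt(W^2), N = n/sqrt(W^2)
H = (E*n - 2*F*m + G*l) / (2*(EG - F^2)*sqrt(W^2)); E*n - 2*F*m + G*l = 4, EG - F^2 = 16, so H = (1/8)/sqrt(1)


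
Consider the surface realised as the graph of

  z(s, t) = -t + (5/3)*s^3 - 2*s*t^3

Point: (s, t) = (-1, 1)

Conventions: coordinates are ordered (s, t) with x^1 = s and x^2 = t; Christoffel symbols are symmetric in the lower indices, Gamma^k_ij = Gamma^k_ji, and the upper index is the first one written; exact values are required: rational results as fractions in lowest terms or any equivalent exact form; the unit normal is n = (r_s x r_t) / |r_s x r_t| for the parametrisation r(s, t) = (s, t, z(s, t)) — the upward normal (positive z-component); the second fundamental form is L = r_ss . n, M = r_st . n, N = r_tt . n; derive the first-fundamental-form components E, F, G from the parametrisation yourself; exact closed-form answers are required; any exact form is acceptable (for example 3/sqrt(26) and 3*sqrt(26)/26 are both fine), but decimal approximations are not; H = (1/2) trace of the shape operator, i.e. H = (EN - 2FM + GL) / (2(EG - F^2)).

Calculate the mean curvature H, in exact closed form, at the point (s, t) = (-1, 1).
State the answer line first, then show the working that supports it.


Answer: H = 4*sqrt(35)/245

z_s = 3, z_t = 5, z_ss = -10, z_st = -6, z_tt = 12
E = 10, F = 15, G = 26; answer radicand W^2 = 35
unnormalised second-form numerators: l = -10, m = -6, n = 12; L = l/sqrt(35), and similarly M = m/sqrt(W^2), N = n/sqrt(W^2)
H = (E*n - 2*F*m + G*l) / (2*(EG - F^2)*sqrt(W^2)); E*n - 2*F*m + G*l = 40, EG - F^2 = 35, so H = (4/7)/sqrt(35)


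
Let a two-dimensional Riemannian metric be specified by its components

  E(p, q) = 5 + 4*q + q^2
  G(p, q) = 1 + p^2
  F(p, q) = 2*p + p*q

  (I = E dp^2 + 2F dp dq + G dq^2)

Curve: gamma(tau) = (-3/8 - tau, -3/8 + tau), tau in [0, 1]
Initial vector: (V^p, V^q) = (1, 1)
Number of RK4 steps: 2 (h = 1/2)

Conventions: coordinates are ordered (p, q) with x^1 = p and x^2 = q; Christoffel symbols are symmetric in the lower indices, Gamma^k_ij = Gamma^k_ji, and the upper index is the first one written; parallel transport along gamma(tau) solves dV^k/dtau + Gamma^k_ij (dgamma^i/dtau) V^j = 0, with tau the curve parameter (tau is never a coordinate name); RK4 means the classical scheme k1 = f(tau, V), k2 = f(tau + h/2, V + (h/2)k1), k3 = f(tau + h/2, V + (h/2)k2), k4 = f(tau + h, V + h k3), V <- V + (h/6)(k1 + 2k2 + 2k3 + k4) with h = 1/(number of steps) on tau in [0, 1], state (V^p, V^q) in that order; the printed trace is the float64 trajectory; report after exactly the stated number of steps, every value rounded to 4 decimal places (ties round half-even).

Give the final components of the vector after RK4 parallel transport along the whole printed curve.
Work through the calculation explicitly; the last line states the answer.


gamma'(tau) = (-1, 1); f(tau, V)^k = -Gamma^k_ij(gamma(tau)) gamma'^i(tau) V^j; h = 1/2; intermediate values shown to 6 dp
curve data and Christoffel symbols at the stage parameters:
  tau = 0.000000: gamma = (-0.375000, -0.375000), gamma' = (-1.000000, 1.000000); Gamma_ppp = 0.000000, Gamma_ppq = 0.429752, Gamma_pqq = 0.000000, Gamma_qpp = 0.000000, Gamma_qpq = -0.099174, Gamma_qqq = 0.000000
  tau = 0.250000: gamma = (-0.625000, -0.125000), gamma' = (-1.000000, 1.000000); Gamma_ppp = 0.000000, Gamma_ppq = 0.382166, Gamma_pqq = 0.000000, Gamma_qpp = 0.000000, Gamma_qpq = -0.127389, Gamma_qqq = 0.000000
  tau = 0.500000: gamma = (-0.875000, 0.125000), gamma' = (-1.000000, 1.000000); Gamma_ppp = 0.000000, Gamma_ppq = 0.338308, Gamma_pqq = 0.000000, Gamma_qpp = 0.000000, Gamma_qpq = -0.139303, Gamma_qqq = 0.000000
  tau = 0.750000: gamma = (-1.125000, 0.375000), gamma' = (-1.000000, 1.000000); Gamma_ppp = 0.000000, Gamma_ppq = 0.300395, Gamma_pqq = 0.000000, Gamma_qpp = 0.000000, Gamma_qpq = -0.142292, Gamma_qqq = 0.000000
  tau = 1.000000: gamma = (-1.375000, 0.625000), gamma' = (-1.000000, 1.000000); Gamma_ppp = 0.000000, Gamma_ppq = 0.268371, Gamma_pqq = 0.000000, Gamma_qpp = 0.000000, Gamma_qpq = -0.140575, Gamma_qqq = 0.000000
step 0: V^p = 1.0000, V^q = 1.0000
step 1: k1 = (0.000000, 0.000000), k2 = (0.000000, 0.000000), k3 = (0.000000, 0.000000), k4 = (0.000000, 0.000000); V <- V + (h/6)(k1 + 2k2 + 2k3 + k4): V^p = 1.0000, V^q = 1.0000
step 2: k1 = (0.000000, 0.000000), k2 = (0.000000, 0.000000), k3 = (0.000000, 0.000000), k4 = (0.000000, 0.000000); V <- V + (h/6)(k1 + 2k2 + 2k3 + k4): V^p = 1.0000, V^q = 1.0000

Answer: V^p = 1.0000, V^q = 1.0000


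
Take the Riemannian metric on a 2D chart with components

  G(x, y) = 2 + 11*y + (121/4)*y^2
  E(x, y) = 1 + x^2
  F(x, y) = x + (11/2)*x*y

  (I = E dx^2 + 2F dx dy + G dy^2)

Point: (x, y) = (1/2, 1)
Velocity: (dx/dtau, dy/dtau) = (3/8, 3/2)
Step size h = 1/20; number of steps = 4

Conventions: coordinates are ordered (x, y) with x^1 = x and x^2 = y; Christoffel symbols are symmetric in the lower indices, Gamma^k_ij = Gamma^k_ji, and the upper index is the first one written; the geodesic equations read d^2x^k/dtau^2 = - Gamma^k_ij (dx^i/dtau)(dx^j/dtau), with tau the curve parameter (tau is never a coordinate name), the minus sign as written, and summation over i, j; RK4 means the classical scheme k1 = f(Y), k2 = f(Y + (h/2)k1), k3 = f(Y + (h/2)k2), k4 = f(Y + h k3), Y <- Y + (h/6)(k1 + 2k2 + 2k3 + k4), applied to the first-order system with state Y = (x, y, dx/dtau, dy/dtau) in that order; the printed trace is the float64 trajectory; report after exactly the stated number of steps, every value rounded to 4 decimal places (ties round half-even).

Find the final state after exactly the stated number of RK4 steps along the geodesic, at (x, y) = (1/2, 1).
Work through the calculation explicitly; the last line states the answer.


f(Y) = (dx/dtau, dy/dtau, -Gamma^x_ij Y'^i Y'^j, -Gamma^y_ij Y'^i Y'^j) with the Gammas evaluated at the stage position; h = 0.050000; intermediate values shown to 6 dp
step 0: x = 0.5000, y = 1.0000, dx/dtau = 0.3750, dy/dtau = 1.5000
step 1:
  k1: at (x, y) = (0.500000, 1.000000), (dx/dtau, dy/dtau) = (0.375000, 1.500000); Gamma_xxx = 0.011494, Gamma_xxy = 0.000000, Gamma_xyy = 0.063218, Gamma_yxx = 0.149425, Gamma_yxy = 0.000000, Gamma_yyy = 0.821839; k1 = (0.375000, 1.500000, -0.143858, -1.870151)
  k2: at (x, y) = (0.509375, 1.037500), (dx/dtau, dy/dtau) = (0.371404, 1.453246); Gamma_xxx = 0.011018, Gamma_xxy = 0.000000, Gamma_xyy = 0.060596, Gamma_yxx = 0.145053, Gamma_yxy = 0.000000, Gamma_yyy = 0.797789; k2 = (0.371404, 1.453246, -0.129495, -1.704879)
  k3: at (x, y) = (0.509285, 1.036331), (dx/dtau, dy/dtau) = (0.371763, 1.457378); Gamma_xxx = 0.011036, Gamma_xxy = 0.000000, Gamma_xyy = 0.060699, Gamma_yxx = 0.145184, Gamma_yxy = 0.000000, Gamma_yyy = 0.798514; k3 = (0.371763, 1.457378, -0.130447, -1.716070)
  k4: at (x, y) = (0.518588, 1.072869), (dx/dtau, dy/dtau) = (0.368478, 1.414196); Gamma_xxx = 0.010607, Gamma_xxy = 0.000000, Gamma_xyy = 0.058340, Gamma_yxx = 0.141150, Gamma_yxy = 0.000000, Gamma_yyy = 0.776325; k4 = (0.368478, 1.414196, -0.118118, -1.571777)
  Y <- Y + (h/6)(k1 + 2k2 + 2k3 + k4): x = 0.5186, y = 1.0728, dx/dtau = 0.3685, dy/dtau = 1.4143
step 2:
  k1: at (x, y) = (0.518582, 1.072795), (dx/dtau, dy/dtau) = (0.368485, 1.414301); Gamma_xxx = 0.010608, Gamma_xxy = 0.000000, Gamma_xyy = 0.058346, Gamma_yxx = 0.141158, Gamma_yxy = 0.000000, Gamma_yyy = 0.776368; k1 = (0.368485, 1.414301, -0.118147, -1.572096)
  k2: at (x, y) = (0.527794, 1.108153), (dx/dtau, dy/dtau) = (0.365531, 1.374999); Gamma_xxx = 0.010226, Gamma_xxy = 0.000000, Gamma_xyy = 0.056240, Gamma_yxx = 0.137456, Gamma_yxy = 0.000000, Gamma_yyy = 0.756008; k2 = (0.365531, 1.374999, -0.107696, -1.447692)
  k3: at (x, y) = (0.527720, 1.107170), (dx/dtau, dy/dtau) = (0.365792, 1.378109); Gamma_xxx = 0.010239, Gamma_xxy = 0.000000, Gamma_xyy = 0.056316, Gamma_yxx = 0.137556, Gamma_yxy = 0.000000, Gamma_yyy = 0.756557; k3 = (0.365792, 1.378109, -0.108325, -1.455247)
  k4: at (x, y) = (0.536871, 1.141701), (dx/dtau, dy/dtau) = (0.363068, 1.341539); Gamma_xxx = 0.009891, Gamma_xxy = 0.000000, Gamma_xyy = 0.054402, Gamma_yxx = 0.134114, Gamma_yxy = 0.000000, Gamma_yyy = 0.737629; k4 = (0.363068, 1.341539, -0.099213, -1.345209)
  Y <- Y + (h/6)(k1 + 2k2 + 2k3 + k4): x = 0.5369, y = 1.1416, dx/dtau = 0.3631, dy/dtau = 1.3416
step 3:
  k1: at (x, y) = (0.536867, 1.141646), (dx/dtau, dy/dtau) = (0.363073, 1.341608); Gamma_xxx = 0.009892, Gamma_xxy = 0.000000, Gamma_xyy = 0.054406, Gamma_yxx = 0.134120, Gamma_yxy = 0.000000, Gamma_yyy = 0.737658; k1 = (0.363073, 1.341608, -0.099230, -1.345400)
  k2: at (x, y) = (0.545944, 1.175186), (dx/dtau, dy/dtau) = (0.360592, 1.307973); Gamma_xxx = 0.009578, Gamma_xxy = 0.000000, Gamma_xyy = 0.052677, Gamma_yxx = 0.130934, Gamma_yxy = 0.000000, Gamma_yyy = 0.720136; k2 = (0.360592, 1.307973, -0.091364, -1.249030)
  k3: at (x, y) = (0.545882, 1.174345), (dx/dtau, dy/dtau) = (0.360789, 1.310382); Gamma_xxx = 0.009588, Gamma_xxy = 0.000000, Gamma_xyy = 0.052735, Gamma_yxx = 0.131012, Gamma_yxy = 0.000000, Gamma_yyy = 0.720563; k3 = (0.360789, 1.310382, -0.091799, -1.254334)
  k4: at (x, y) = (0.554906, 1.207165), (dx/dtau, dy/dtau) = (0.358483, 1.278892); Gamma_xxx = 0.009300, Gamma_xxy = 0.000000, Gamma_xyy = 0.051149, Gamma_yxx = 0.128031, Gamma_yxy = 0.000000, Gamma_yyy = 0.704170; k4 = (0.358483, 1.278892, -0.084853, -1.168168)
  Y <- Y + (h/6)(k1 + 2k2 + 2k3 + k4): x = 0.5549, y = 1.2071, dx/dtau = 0.3585, dy/dtau = 1.2789
step 4:
  k1: at (x, y) = (0.554903, 1.207123), (dx/dtau, dy/dtau) = (0.358486, 1.278939); Gamma_xxx = 0.009300, Gamma_xxy = 0.000000, Gamma_xyy = 0.051152, Gamma_yxx = 0.128035, Gamma_yxy = 0.000000, Gamma_yyy = 0.704191; k1 = (0.358486, 1.278939, -0.084863, -1.168288)
  k2: at (x, y) = (0.563865, 1.239096), (dx/dtau, dy/dtau) = (0.356365, 1.249732); Gamma_xxx = 0.009037, Gamma_xxy = 0.000000, Gamma_xyy = 0.049706, Gamma_yxx = 0.125256, Gamma_yxy = 0.000000, Gamma_yyy = 0.688906; k2 = (0.356365, 1.249732, -0.078779, -1.091861)
  k3: at (x, y) = (0.563812, 1.238366), (dx/dtau, dy/dtau) = (0.356517, 1.251643); Gamma_xxx = 0.009046, Gamma_xxy = 0.000000, Gamma_xyy = 0.049751, Gamma_yxx = 0.125317, Gamma_yxy = 0.000000, Gamma_yyy = 0.689246; k3 = (0.356517, 1.251643, -0.079090, -1.095708)
  k4: at (x, y) = (0.572729, 1.269705), (dx/dtau, dy/dtau) = (0.354532, 1.224154); Gamma_xxx = 0.008803, Gamma_xxy = 0.000000, Gamma_xyy = 0.048415, Gamma_yxx = 0.122704, Gamma_yxy = 0.000000, Gamma_yyy = 0.674869; k4 = (0.354532, 1.224154, -0.073659, -1.026750)
  Y <- Y + (h/6)(k1 + 2k2 + 2k3 + k4): x = 0.5727, y = 1.2697, dx/dtau = 0.3545, dy/dtau = 1.2242

Answer: x = 0.5727, y = 1.2697, dx/dtau = 0.3545, dy/dtau = 1.2242


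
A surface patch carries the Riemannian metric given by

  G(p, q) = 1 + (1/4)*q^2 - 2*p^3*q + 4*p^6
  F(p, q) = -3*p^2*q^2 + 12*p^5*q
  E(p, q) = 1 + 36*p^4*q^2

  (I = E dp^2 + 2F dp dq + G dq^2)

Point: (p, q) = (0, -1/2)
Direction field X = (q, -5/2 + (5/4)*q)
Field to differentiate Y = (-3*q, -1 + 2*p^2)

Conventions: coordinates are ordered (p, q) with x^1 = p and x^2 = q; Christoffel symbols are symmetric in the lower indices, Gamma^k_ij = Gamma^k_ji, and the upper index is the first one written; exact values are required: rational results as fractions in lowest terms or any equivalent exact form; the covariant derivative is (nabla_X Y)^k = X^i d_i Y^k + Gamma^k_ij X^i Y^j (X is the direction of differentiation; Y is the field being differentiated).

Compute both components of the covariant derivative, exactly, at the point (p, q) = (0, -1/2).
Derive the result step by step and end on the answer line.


E = 1, F = 0, G = 17/16 at the point
E_p = 0, E_q = 0, F_p = 0, F_q = 0, G_p = 0, G_q = -1/4
EG - F^2 = 17/16;  g^inv = (16/17) * [[17/16, 0], [0, 1]]
first-kind symbols [ij,l] = (1/2)(d_i g_jl + d_j g_il - d_l g_ij): [pp,p] = E_p/2 = 0, [pp,q] = F_p - E_q/2 = 0, [pq,p] = E_q/2 = 0, [pq,q] = G_p/2 = 0, [qq,p] = F_q - G_p/2 = 0, [qq,q] = G_q/2 = -1/8
Gamma^p_ij = (G*[ij,p] - F*[ij,q])/(EG - F^2), Gamma^q_ij = (E*[ij,q] - F*[ij,p])/(EG - F^2)
Gamma_ppp = 0, Gamma_ppq = 0, Gamma_pqq = 0, Gamma_qpp = 0, Gamma_qpq = 0, Gamma_qqq = -2/17
X = (-1/2, -25/8), Y = (3/2, -1) at the point

Answer: (nabla_X Y)^p = 75/8, (nabla_X Y)^q = -25/68


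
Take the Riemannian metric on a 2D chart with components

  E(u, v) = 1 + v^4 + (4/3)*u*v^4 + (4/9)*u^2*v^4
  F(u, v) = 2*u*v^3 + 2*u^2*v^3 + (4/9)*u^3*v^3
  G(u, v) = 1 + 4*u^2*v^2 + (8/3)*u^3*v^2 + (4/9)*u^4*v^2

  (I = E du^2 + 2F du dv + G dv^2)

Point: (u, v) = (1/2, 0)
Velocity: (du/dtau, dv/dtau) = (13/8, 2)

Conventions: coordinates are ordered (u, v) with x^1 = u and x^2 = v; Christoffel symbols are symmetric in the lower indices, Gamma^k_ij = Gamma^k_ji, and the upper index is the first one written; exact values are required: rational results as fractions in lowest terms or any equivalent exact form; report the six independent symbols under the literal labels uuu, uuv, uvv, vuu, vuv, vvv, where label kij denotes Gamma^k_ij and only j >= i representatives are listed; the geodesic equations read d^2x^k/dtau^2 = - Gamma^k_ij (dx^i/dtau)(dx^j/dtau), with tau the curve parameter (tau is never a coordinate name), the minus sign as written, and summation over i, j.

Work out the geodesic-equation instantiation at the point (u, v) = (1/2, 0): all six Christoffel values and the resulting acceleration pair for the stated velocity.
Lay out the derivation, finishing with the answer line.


E = 1, F = 0, G = 1 at the point
E_u = 0, E_v = 0, F_u = 0, F_v = 0, G_u = 0, G_v = 0
EG - F^2 = 1;  g^inv = (1) * [[1, 0], [0, 1]]
first-kind symbols [ij,l] = (1/2)(d_i g_jl + d_j g_il - d_l g_ij): [uu,u] = E_u/2 = 0, [uu,v] = F_u - E_v/2 = 0, [uv,u] = E_v/2 = 0, [uv,v] = G_u/2 = 0, [vv,u] = F_v - G_u/2 = 0, [vv,v] = G_v/2 = 0
Gamma^u_ij = (G*[ij,u] - F*[ij,v])/(EG - F^2), Gamma^v_ij = (E*[ij,v] - F*[ij,u])/(EG - F^2)
Gamma_uuu = 0, Gamma_uuv = 0, Gamma_uvv = 0, Gamma_vuu = 0, Gamma_vuv = 0, Gamma_vvv = 0
d^2u/dtau^2 = -(Gamma_uuu*(13/8)^2 + 2*Gamma_uuv*(13/8)*(2) + Gamma_uvv*(2)^2) = 0
d^2v/dtau^2 = -(Gamma_vuu*(13/8)^2 + 2*Gamma_vuv*(13/8)*(2) + Gamma_vvv*(2)^2) = 0

Answer: Gamma_uuu = 0, Gamma_uuv = 0, Gamma_uvv = 0, Gamma_vuu = 0, Gamma_vuv = 0, Gamma_vvv = 0; accelerations (d^2u/dtau^2, d^2v/dtau^2) = (0, 0)
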